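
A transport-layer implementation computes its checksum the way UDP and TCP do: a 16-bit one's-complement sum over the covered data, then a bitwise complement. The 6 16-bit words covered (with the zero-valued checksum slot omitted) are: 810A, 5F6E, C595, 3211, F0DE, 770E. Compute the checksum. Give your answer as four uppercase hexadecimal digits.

One's-complement addition (fold any carry out of bit 15 back into bit 0):
  0x810A + 0x5F6E = 0x0E078
  0xE078 + 0xC595 = 0x1A60D → wrap carry → 0xA60E
  0xA60E + 0x3211 = 0x0D81F
  0xD81F + 0xF0DE = 0x1C8FD → wrap carry → 0xC8FE
  0xC8FE + 0x770E = 0x1400C → wrap carry → 0x400D
One's-complement sum = 0x400D.
Checksum = ~0x400D & 0xFFFF = 0xBFF2.

BFF2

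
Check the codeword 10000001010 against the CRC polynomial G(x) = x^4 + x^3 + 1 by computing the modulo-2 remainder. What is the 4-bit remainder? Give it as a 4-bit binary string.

Modulo-2 division of 10000001010 by 11001:
  pos 0: 10000 XOR 11001 = 01001
  pos 1: 10010 XOR 11001 = 01011
  pos 2: 10110 XOR 11001 = 01111
  pos 3: 11111 XOR 11001 = 00110
  pos 5: 11001 XOR 11001 = 00000
Remainder = 0000 (zero — the frame passes the CRC check).

0000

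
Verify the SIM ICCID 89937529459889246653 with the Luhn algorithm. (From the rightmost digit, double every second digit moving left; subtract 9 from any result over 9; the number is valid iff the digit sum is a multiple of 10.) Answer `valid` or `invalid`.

From the right, keep odd positions and double even positions (subtract 9 from any doubled value over 9):
  doubled (positions 2,4,...): 1 3 4 7 9 8 4 5 9 7 → sum 57
  kept (positions 1,3,...): 3 6 4 9 8 5 9 5 3 9 → sum 61
Total = 118.
118 mod 10 = 8, so the number is invalid.

invalid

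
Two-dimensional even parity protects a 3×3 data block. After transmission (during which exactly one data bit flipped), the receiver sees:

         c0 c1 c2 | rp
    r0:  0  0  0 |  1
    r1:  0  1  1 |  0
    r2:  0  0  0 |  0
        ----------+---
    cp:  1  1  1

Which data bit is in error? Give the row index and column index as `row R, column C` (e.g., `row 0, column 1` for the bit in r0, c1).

row 0, column 0

Recompute each row's even parity and compare to rp:
  r0: data parity 0, sent rp 1 → mismatch
  r1: data parity 0, sent rp 0 → ok
  r2: data parity 0, sent rp 0 → ok
Recompute each column's even parity and compare to cp:
  c0: data parity 0, sent cp 1 → mismatch
  c1: data parity 1, sent cp 1 → ok
  c2: data parity 1, sent cp 1 → ok
Exactly one row (r0) and one column (c0) fail → the flipped bit is at their intersection.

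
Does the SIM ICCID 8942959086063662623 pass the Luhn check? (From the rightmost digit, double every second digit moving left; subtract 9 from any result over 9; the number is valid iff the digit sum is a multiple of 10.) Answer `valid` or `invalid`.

From the right, keep odd positions and double even positions (subtract 9 from any doubled value over 9):
  doubled (positions 2,4,...): 4 4 3 3 3 0 1 4 9 → sum 31
  kept (positions 1,3,...): 3 6 6 3 0 8 9 9 4 8 → sum 56
Total = 87.
87 mod 10 = 7, so the number is invalid.

invalid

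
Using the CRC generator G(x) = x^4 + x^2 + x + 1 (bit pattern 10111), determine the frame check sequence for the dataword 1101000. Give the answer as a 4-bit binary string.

1101

Append 4 zeros: 11010000000. Divide by 10111 (XOR where the leading bit is 1):
  pos 0: 11010 XOR 10111 = 01101
  pos 1: 11010 XOR 10111 = 01101
  pos 2: 11010 XOR 10111 = 01101
  pos 3: 11010 XOR 10111 = 01101
  pos 4: 11010 XOR 10111 = 01101
  pos 5: 11010 XOR 10111 = 01101
  pos 6: 11010 XOR 10111 = 01101
Remainder (last 4 bits) = 1101. This is the CRC / FCS.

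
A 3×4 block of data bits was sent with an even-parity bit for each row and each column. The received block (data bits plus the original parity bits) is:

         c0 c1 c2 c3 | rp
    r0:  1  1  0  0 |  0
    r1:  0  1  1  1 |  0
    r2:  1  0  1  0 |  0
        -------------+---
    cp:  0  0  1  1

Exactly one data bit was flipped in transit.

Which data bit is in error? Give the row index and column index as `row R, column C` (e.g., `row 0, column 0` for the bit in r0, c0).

row 1, column 2

Recompute each row's even parity and compare to rp:
  r0: data parity 0, sent rp 0 → ok
  r1: data parity 1, sent rp 0 → mismatch
  r2: data parity 0, sent rp 0 → ok
Recompute each column's even parity and compare to cp:
  c0: data parity 0, sent cp 0 → ok
  c1: data parity 0, sent cp 0 → ok
  c2: data parity 0, sent cp 1 → mismatch
  c3: data parity 1, sent cp 1 → ok
Exactly one row (r1) and one column (c2) fail → the flipped bit is at their intersection.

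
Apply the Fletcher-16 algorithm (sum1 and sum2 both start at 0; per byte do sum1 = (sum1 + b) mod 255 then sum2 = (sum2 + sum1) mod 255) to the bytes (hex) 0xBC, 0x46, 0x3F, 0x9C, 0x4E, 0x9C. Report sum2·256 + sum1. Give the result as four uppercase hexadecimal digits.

D7C9

Running sums (mod 255):
  after byte 0 (0xBC): sum1=188, sum2=188
  after byte 1 (0x46): sum1=3, sum2=191
  after byte 2 (0x3F): sum1=66, sum2=2
  after byte 3 (0x9C): sum1=222, sum2=224
  after byte 4 (0x4E): sum1=45, sum2=14
  after byte 5 (0x9C): sum1=201, sum2=215
Checksum = sum2·256 + sum1 = 215·256 + 201 = 55241 = 0xD7C9.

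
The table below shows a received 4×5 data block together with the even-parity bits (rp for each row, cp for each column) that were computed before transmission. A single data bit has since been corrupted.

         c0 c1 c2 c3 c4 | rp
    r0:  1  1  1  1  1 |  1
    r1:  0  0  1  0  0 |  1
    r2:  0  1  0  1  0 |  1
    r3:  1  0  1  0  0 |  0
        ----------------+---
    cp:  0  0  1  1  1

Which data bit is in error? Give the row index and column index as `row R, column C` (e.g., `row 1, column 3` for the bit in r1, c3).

Recompute each row's even parity and compare to rp:
  r0: data parity 1, sent rp 1 → ok
  r1: data parity 1, sent rp 1 → ok
  r2: data parity 0, sent rp 1 → mismatch
  r3: data parity 0, sent rp 0 → ok
Recompute each column's even parity and compare to cp:
  c0: data parity 0, sent cp 0 → ok
  c1: data parity 0, sent cp 0 → ok
  c2: data parity 1, sent cp 1 → ok
  c3: data parity 0, sent cp 1 → mismatch
  c4: data parity 1, sent cp 1 → ok
Exactly one row (r2) and one column (c3) fail → the flipped bit is at their intersection.

row 2, column 3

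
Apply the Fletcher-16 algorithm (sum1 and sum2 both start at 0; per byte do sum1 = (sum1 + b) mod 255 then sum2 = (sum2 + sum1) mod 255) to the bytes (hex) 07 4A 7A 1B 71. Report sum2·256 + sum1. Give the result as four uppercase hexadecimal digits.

Running sums (mod 255):
  after byte 0 (07): sum1=7, sum2=7
  after byte 1 (4A): sum1=81, sum2=88
  after byte 2 (7A): sum1=203, sum2=36
  after byte 3 (1B): sum1=230, sum2=11
  after byte 4 (71): sum1=88, sum2=99
Checksum = sum2·256 + sum1 = 99·256 + 88 = 25432 = 0x6358.

6358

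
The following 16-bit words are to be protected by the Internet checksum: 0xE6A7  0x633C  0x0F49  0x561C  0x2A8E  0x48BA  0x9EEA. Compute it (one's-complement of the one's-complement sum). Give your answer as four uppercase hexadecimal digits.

3E83

One's-complement addition (fold any carry out of bit 15 back into bit 0):
  0xE6A7 + 0x633C = 0x149E3 → wrap carry → 0x49E4
  0x49E4 + 0x0F49 = 0x0592D
  0x592D + 0x561C = 0x0AF49
  0xAF49 + 0x2A8E = 0x0D9D7
  0xD9D7 + 0x48BA = 0x12291 → wrap carry → 0x2292
  0x2292 + 0x9EEA = 0x0C17C
One's-complement sum = 0xC17C.
Checksum = ~0xC17C & 0xFFFF = 0x3E83.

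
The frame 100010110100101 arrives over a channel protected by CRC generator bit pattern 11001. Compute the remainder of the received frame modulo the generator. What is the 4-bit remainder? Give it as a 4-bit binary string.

0001

Modulo-2 division of 100010110100101 by 11001:
  pos 0: 10001 XOR 11001 = 01000
  pos 1: 10000 XOR 11001 = 01001
  pos 2: 10011 XOR 11001 = 01010
  pos 3: 10101 XOR 11001 = 01100
  pos 4: 11000 XOR 11001 = 00001
  pos 8: 11001 XOR 11001 = 00000
Remainder = 0001 (nonzero — an error is detected).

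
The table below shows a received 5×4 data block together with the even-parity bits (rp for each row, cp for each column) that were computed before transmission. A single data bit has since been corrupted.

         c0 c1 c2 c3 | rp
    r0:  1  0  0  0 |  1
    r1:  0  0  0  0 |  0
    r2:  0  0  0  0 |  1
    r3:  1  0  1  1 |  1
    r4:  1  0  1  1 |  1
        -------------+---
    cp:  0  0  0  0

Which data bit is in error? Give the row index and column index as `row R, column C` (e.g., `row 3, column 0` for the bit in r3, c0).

Recompute each row's even parity and compare to rp:
  r0: data parity 1, sent rp 1 → ok
  r1: data parity 0, sent rp 0 → ok
  r2: data parity 0, sent rp 1 → mismatch
  r3: data parity 1, sent rp 1 → ok
  r4: data parity 1, sent rp 1 → ok
Recompute each column's even parity and compare to cp:
  c0: data parity 1, sent cp 0 → mismatch
  c1: data parity 0, sent cp 0 → ok
  c2: data parity 0, sent cp 0 → ok
  c3: data parity 0, sent cp 0 → ok
Exactly one row (r2) and one column (c0) fail → the flipped bit is at their intersection.

row 2, column 0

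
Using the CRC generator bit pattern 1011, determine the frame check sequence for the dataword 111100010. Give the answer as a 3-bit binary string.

101

Append 3 zeros: 111100010000. Divide by 1011 (XOR where the leading bit is 1):
  pos 0: 1111 XOR 1011 = 0100
  pos 1: 1000 XOR 1011 = 0011
  pos 3: 1100 XOR 1011 = 0111
  pos 4: 1111 XOR 1011 = 0100
  pos 5: 1000 XOR 1011 = 0011
  pos 7: 1100 XOR 1011 = 0111
  pos 8: 1110 XOR 1011 = 0101
Remainder (last 3 bits) = 101. This is the CRC / FCS.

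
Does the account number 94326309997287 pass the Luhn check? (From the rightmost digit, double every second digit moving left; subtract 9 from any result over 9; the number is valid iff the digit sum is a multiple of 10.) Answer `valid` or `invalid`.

invalid

From the right, keep odd positions and double even positions (subtract 9 from any doubled value over 9):
  doubled (positions 2,4,...): 7 5 9 0 3 6 9 → sum 39
  kept (positions 1,3,...): 7 2 9 9 3 2 4 → sum 36
Total = 75.
75 mod 10 = 5, so the number is invalid.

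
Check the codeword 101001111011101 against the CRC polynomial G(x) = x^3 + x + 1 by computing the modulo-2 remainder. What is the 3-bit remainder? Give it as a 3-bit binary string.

100

Modulo-2 division of 101001111011101 by 1011:
  pos 0: 1010 XOR 1011 = 0001
  pos 3: 1011 XOR 1011 = 0000
  pos 7: 1101 XOR 1011 = 0110
  pos 8: 1101 XOR 1011 = 0110
  pos 9: 1101 XOR 1011 = 0110
  pos 10: 1100 XOR 1011 = 0111
  pos 11: 1111 XOR 1011 = 0100
Remainder = 100 (nonzero — an error is detected).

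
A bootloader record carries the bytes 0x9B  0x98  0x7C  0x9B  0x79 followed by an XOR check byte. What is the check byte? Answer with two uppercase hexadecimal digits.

9D

XOR the bytes together:
  start with 0x9B
  0x9B ⊕ 0x98 = 0x03
  0x03 ⊕ 0x7C = 0x7F
  0x7F ⊕ 0x9B = 0xE4
  0xE4 ⊕ 0x79 = 0x9D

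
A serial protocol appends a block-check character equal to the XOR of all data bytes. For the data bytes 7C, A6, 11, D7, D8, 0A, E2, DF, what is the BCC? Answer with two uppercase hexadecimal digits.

F3

XOR the bytes together:
  start with 0x7C
  0x7C ⊕ 0xA6 = 0xDA
  0xDA ⊕ 0x11 = 0xCB
  0xCB ⊕ 0xD7 = 0x1C
  0x1C ⊕ 0xD8 = 0xC4
  0xC4 ⊕ 0x0A = 0xCE
  0xCE ⊕ 0xE2 = 0x2C
  0x2C ⊕ 0xDF = 0xF3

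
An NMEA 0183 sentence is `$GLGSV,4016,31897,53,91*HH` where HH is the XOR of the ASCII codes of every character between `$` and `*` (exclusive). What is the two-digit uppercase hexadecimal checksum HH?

70

XOR the ASCII codes of the payload characters:
  'G' = 0x47 → acc = 0x47
  'L' = 0x4C → acc = 0x0B
  'G' = 0x47 → acc = 0x4C
  'S' = 0x53 → acc = 0x1F
  'V' = 0x56 → acc = 0x49
  ',' = 0x2C → acc = 0x65
  '4' = 0x34 → acc = 0x51
  '0' = 0x30 → acc = 0x61
  '1' = 0x31 → acc = 0x50
  '6' = 0x36 → acc = 0x66
  ',' = 0x2C → acc = 0x4A
  '3' = 0x33 → acc = 0x79
  '1' = 0x31 → acc = 0x48
  '8' = 0x38 → acc = 0x70
  '9' = 0x39 → acc = 0x49
  '7' = 0x37 → acc = 0x7E
  ',' = 0x2C → acc = 0x52
  '5' = 0x35 → acc = 0x67
  '3' = 0x33 → acc = 0x54
  ',' = 0x2C → acc = 0x78
  '9' = 0x39 → acc = 0x41
  '1' = 0x31 → acc = 0x70
Checksum = 0x70.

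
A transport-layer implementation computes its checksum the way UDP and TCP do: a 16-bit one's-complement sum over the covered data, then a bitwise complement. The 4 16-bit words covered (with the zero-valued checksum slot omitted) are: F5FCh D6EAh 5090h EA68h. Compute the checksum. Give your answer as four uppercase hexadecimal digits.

F81E

One's-complement addition (fold any carry out of bit 15 back into bit 0):
  0xF5FC + 0xD6EA = 0x1CCE6 → wrap carry → 0xCCE7
  0xCCE7 + 0x5090 = 0x11D77 → wrap carry → 0x1D78
  0x1D78 + 0xEA68 = 0x107E0 → wrap carry → 0x07E1
One's-complement sum = 0x07E1.
Checksum = ~0x07E1 & 0xFFFF = 0xF81E.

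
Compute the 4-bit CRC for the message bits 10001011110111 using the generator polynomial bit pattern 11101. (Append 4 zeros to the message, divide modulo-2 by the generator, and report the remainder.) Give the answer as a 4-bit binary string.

Append 4 zeros: 100010111101110000. Divide by 11101 (XOR where the leading bit is 1):
  pos 0: 10001 XOR 11101 = 01100
  pos 1: 11000 XOR 11101 = 00101
  pos 3: 10111 XOR 11101 = 01010
  pos 4: 10101 XOR 11101 = 01000
  pos 5: 10001 XOR 11101 = 01100
  pos 6: 11000 XOR 11101 = 00101
  pos 8: 10111 XOR 11101 = 01010
  pos 9: 10101 XOR 11101 = 01000
  pos 10: 10000 XOR 11101 = 01101
  pos 11: 11010 XOR 11101 = 00111
  pos 13: 11100 XOR 11101 = 00001
Remainder (last 4 bits) = 0001. This is the CRC / FCS.

0001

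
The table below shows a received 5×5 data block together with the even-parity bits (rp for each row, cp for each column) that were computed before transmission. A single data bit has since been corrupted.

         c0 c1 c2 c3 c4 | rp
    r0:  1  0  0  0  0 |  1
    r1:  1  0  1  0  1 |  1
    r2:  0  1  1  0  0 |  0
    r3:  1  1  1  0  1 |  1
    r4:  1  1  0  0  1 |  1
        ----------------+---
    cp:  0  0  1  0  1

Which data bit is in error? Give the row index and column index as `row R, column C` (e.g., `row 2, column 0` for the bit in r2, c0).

row 3, column 1

Recompute each row's even parity and compare to rp:
  r0: data parity 1, sent rp 1 → ok
  r1: data parity 1, sent rp 1 → ok
  r2: data parity 0, sent rp 0 → ok
  r3: data parity 0, sent rp 1 → mismatch
  r4: data parity 1, sent rp 1 → ok
Recompute each column's even parity and compare to cp:
  c0: data parity 0, sent cp 0 → ok
  c1: data parity 1, sent cp 0 → mismatch
  c2: data parity 1, sent cp 1 → ok
  c3: data parity 0, sent cp 0 → ok
  c4: data parity 1, sent cp 1 → ok
Exactly one row (r3) and one column (c1) fail → the flipped bit is at their intersection.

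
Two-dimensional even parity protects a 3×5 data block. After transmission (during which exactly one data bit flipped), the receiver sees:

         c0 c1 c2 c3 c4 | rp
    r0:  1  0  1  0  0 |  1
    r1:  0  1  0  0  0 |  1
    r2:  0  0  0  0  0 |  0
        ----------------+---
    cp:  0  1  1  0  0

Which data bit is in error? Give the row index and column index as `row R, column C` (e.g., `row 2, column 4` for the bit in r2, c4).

row 0, column 0

Recompute each row's even parity and compare to rp:
  r0: data parity 0, sent rp 1 → mismatch
  r1: data parity 1, sent rp 1 → ok
  r2: data parity 0, sent rp 0 → ok
Recompute each column's even parity and compare to cp:
  c0: data parity 1, sent cp 0 → mismatch
  c1: data parity 1, sent cp 1 → ok
  c2: data parity 1, sent cp 1 → ok
  c3: data parity 0, sent cp 0 → ok
  c4: data parity 0, sent cp 0 → ok
Exactly one row (r0) and one column (c0) fail → the flipped bit is at their intersection.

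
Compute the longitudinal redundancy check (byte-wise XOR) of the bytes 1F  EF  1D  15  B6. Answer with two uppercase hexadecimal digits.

4E

XOR the bytes together:
  start with 0x1F
  0x1F ⊕ 0xEF = 0xF0
  0xF0 ⊕ 0x1D = 0xED
  0xED ⊕ 0x15 = 0xF8
  0xF8 ⊕ 0xB6 = 0x4E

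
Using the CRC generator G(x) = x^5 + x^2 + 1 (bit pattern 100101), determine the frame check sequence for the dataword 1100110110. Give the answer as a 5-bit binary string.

Append 5 zeros: 110011011000000. Divide by 100101 (XOR where the leading bit is 1):
  pos 0: 110011 XOR 100101 = 010110
  pos 1: 101100 XOR 100101 = 001001
  pos 3: 100111 XOR 100101 = 000010
  pos 7: 100000 XOR 100101 = 000101
Remainder (last 5 bits) = 10100. This is the CRC / FCS.

10100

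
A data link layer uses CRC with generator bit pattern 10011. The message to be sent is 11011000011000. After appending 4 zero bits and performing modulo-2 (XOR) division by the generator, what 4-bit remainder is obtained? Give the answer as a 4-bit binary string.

Append 4 zeros: 110110000110000000. Divide by 10011 (XOR where the leading bit is 1):
  pos 0: 11011 XOR 10011 = 01000
  pos 1: 10000 XOR 10011 = 00011
  pos 4: 11000 XOR 10011 = 01011
  pos 5: 10111 XOR 10011 = 00100
  pos 7: 10010 XOR 10011 = 00001
  pos 11: 10000 XOR 10011 = 00011
Remainder (last 4 bits) = 1100. This is the CRC / FCS.

1100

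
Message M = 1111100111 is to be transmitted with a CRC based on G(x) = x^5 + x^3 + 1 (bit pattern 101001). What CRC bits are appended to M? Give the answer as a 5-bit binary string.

Append 5 zeros: 111110011100000. Divide by 101001 (XOR where the leading bit is 1):
  pos 0: 111110 XOR 101001 = 010111
  pos 1: 101110 XOR 101001 = 000111
  pos 4: 111111 XOR 101001 = 010110
  pos 5: 101100 XOR 101001 = 000101
  pos 8: 101000 XOR 101001 = 000001
Remainder (last 5 bits) = 00010. This is the CRC / FCS.

00010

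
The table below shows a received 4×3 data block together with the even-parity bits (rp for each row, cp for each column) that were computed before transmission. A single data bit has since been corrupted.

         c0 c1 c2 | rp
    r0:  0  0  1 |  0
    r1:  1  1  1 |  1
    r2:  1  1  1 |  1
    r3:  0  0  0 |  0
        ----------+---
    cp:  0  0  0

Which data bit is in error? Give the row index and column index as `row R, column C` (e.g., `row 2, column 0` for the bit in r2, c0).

Recompute each row's even parity and compare to rp:
  r0: data parity 1, sent rp 0 → mismatch
  r1: data parity 1, sent rp 1 → ok
  r2: data parity 1, sent rp 1 → ok
  r3: data parity 0, sent rp 0 → ok
Recompute each column's even parity and compare to cp:
  c0: data parity 0, sent cp 0 → ok
  c1: data parity 0, sent cp 0 → ok
  c2: data parity 1, sent cp 0 → mismatch
Exactly one row (r0) and one column (c2) fail → the flipped bit is at their intersection.

row 0, column 2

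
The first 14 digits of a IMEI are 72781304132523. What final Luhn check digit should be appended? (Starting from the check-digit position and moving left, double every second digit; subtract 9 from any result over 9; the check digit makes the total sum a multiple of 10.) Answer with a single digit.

2

Partial digits right→left: 3 2 5 2 3 1 4 0 3 1 8 7 2 7
Double every second digit counting from the check-digit position (so the 1st, 3rd, 5th, ... of the partial from the right).
  doubled (with −9 where >9): 6 1 6 8 6 7 4 → sum 38
  kept as-is: 2 2 1 0 1 7 7 → sum 20
Total = 38 + 20 = 58.
Check digit = (10 − (58 mod 10)) mod 10 = 2.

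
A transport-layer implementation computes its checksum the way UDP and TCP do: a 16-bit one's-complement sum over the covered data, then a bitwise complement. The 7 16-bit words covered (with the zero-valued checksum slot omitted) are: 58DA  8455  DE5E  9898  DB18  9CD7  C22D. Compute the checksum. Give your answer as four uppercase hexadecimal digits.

One's-complement addition (fold any carry out of bit 15 back into bit 0):
  0x58DA + 0x8455 = 0x0DD2F
  0xDD2F + 0xDE5E = 0x1BB8D → wrap carry → 0xBB8E
  0xBB8E + 0x9898 = 0x15426 → wrap carry → 0x5427
  0x5427 + 0xDB18 = 0x12F3F → wrap carry → 0x2F40
  0x2F40 + 0x9CD7 = 0x0CC17
  0xCC17 + 0xC22D = 0x18E44 → wrap carry → 0x8E45
One's-complement sum = 0x8E45.
Checksum = ~0x8E45 & 0xFFFF = 0x71BA.

71BA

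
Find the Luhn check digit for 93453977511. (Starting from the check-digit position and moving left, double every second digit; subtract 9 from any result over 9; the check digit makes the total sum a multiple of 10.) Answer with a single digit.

4

Partial digits right→left: 1 1 5 7 7 9 3 5 4 3 9
Double every second digit counting from the check-digit position (so the 1st, 3rd, 5th, ... of the partial from the right).
  doubled (with −9 where >9): 2 1 5 6 8 9 → sum 31
  kept as-is: 1 7 9 5 3 → sum 25
Total = 31 + 25 = 56.
Check digit = (10 − (56 mod 10)) mod 10 = 4.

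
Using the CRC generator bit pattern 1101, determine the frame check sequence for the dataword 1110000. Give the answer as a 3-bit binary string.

111

Append 3 zeros: 1110000000. Divide by 1101 (XOR where the leading bit is 1):
  pos 0: 1110 XOR 1101 = 0011
  pos 2: 1100 XOR 1101 = 0001
  pos 5: 1000 XOR 1101 = 0101
  pos 6: 1010 XOR 1101 = 0111
Remainder (last 3 bits) = 111. This is the CRC / FCS.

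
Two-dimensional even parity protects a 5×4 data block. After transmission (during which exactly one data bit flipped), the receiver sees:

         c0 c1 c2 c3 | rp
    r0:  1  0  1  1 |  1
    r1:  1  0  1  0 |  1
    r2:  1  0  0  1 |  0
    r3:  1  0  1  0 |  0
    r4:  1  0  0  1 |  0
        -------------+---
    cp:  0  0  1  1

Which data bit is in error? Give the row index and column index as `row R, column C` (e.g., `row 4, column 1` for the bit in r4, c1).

row 1, column 0

Recompute each row's even parity and compare to rp:
  r0: data parity 1, sent rp 1 → ok
  r1: data parity 0, sent rp 1 → mismatch
  r2: data parity 0, sent rp 0 → ok
  r3: data parity 0, sent rp 0 → ok
  r4: data parity 0, sent rp 0 → ok
Recompute each column's even parity and compare to cp:
  c0: data parity 1, sent cp 0 → mismatch
  c1: data parity 0, sent cp 0 → ok
  c2: data parity 1, sent cp 1 → ok
  c3: data parity 1, sent cp 1 → ok
Exactly one row (r1) and one column (c0) fail → the flipped bit is at their intersection.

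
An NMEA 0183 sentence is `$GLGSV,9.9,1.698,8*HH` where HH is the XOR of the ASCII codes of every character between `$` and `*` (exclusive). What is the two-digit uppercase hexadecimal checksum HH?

5B

XOR the ASCII codes of the payload characters:
  'G' = 0x47 → acc = 0x47
  'L' = 0x4C → acc = 0x0B
  'G' = 0x47 → acc = 0x4C
  'S' = 0x53 → acc = 0x1F
  'V' = 0x56 → acc = 0x49
  ',' = 0x2C → acc = 0x65
  '9' = 0x39 → acc = 0x5C
  '.' = 0x2E → acc = 0x72
  '9' = 0x39 → acc = 0x4B
  ',' = 0x2C → acc = 0x67
  '1' = 0x31 → acc = 0x56
  '.' = 0x2E → acc = 0x78
  '6' = 0x36 → acc = 0x4E
  '9' = 0x39 → acc = 0x77
  '8' = 0x38 → acc = 0x4F
  ',' = 0x2C → acc = 0x63
  '8' = 0x38 → acc = 0x5B
Checksum = 0x5B.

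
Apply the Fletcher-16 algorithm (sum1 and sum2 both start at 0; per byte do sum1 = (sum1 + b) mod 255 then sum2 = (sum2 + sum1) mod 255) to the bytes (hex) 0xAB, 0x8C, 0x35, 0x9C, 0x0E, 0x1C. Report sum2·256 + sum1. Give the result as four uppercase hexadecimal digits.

A734

Running sums (mod 255):
  after byte 0 (0xAB): sum1=171, sum2=171
  after byte 1 (0x8C): sum1=56, sum2=227
  after byte 2 (0x35): sum1=109, sum2=81
  after byte 3 (0x9C): sum1=10, sum2=91
  after byte 4 (0x0E): sum1=24, sum2=115
  after byte 5 (0x1C): sum1=52, sum2=167
Checksum = sum2·256 + sum1 = 167·256 + 52 = 42804 = 0xA734.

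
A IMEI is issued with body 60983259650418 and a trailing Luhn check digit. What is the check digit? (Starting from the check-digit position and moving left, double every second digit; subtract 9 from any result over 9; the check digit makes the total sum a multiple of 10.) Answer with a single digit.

Partial digits right→left: 8 1 4 0 5 6 9 5 2 3 8 9 0 6
Double every second digit counting from the check-digit position (so the 1st, 3rd, 5th, ... of the partial from the right).
  doubled (with −9 where >9): 7 8 1 9 4 7 0 → sum 36
  kept as-is: 1 0 6 5 3 9 6 → sum 30
Total = 36 + 30 = 66.
Check digit = (10 − (66 mod 10)) mod 10 = 4.

4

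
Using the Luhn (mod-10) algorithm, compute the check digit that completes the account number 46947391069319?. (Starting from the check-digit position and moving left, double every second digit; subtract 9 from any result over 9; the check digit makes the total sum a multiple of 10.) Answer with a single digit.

4

Partial digits right→left: 9 1 3 9 6 0 1 9 3 7 4 9 6 4
Double every second digit counting from the check-digit position (so the 1st, 3rd, 5th, ... of the partial from the right).
  doubled (with −9 where >9): 9 6 3 2 6 8 3 → sum 37
  kept as-is: 1 9 0 9 7 9 4 → sum 39
Total = 37 + 39 = 76.
Check digit = (10 − (76 mod 10)) mod 10 = 4.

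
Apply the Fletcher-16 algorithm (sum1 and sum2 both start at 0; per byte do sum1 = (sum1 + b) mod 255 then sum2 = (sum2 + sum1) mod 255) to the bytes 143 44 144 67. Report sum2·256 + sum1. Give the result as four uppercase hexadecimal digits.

Running sums (mod 255):
  after byte 0 (143): sum1=143, sum2=143
  after byte 1 (44): sum1=187, sum2=75
  after byte 2 (144): sum1=76, sum2=151
  after byte 3 (67): sum1=143, sum2=39
Checksum = sum2·256 + sum1 = 39·256 + 143 = 10127 = 0x278F.

278F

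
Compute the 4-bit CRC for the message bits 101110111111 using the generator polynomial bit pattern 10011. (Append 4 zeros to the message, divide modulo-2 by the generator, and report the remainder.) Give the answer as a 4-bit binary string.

0000

Append 4 zeros: 1011101111110000. Divide by 10011 (XOR where the leading bit is 1):
  pos 0: 10111 XOR 10011 = 00100
  pos 2: 10001 XOR 10011 = 00010
  pos 5: 10111 XOR 10011 = 00100
  pos 7: 10011 XOR 10011 = 00000
Remainder (last 4 bits) = 0000. This is the CRC / FCS.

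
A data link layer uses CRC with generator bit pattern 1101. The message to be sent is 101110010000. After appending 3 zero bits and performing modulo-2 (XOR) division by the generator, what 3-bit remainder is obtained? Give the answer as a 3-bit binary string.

Append 3 zeros: 101110010000000. Divide by 1101 (XOR where the leading bit is 1):
  pos 0: 1011 XOR 1101 = 0110
  pos 1: 1101 XOR 1101 = 0000
  pos 7: 1000 XOR 1101 = 0101
  pos 8: 1010 XOR 1101 = 0111
  pos 9: 1110 XOR 1101 = 0011
  pos 11: 1100 XOR 1101 = 0001
Remainder (last 3 bits) = 001. This is the CRC / FCS.

001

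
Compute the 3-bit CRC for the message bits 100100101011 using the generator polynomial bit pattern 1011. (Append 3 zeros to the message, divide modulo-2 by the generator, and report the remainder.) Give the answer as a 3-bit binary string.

101

Append 3 zeros: 100100101011000. Divide by 1011 (XOR where the leading bit is 1):
  pos 0: 1001 XOR 1011 = 0010
  pos 2: 1000 XOR 1011 = 0011
  pos 4: 1110 XOR 1011 = 0101
  pos 5: 1011 XOR 1011 = 0000
  pos 10: 1100 XOR 1011 = 0111
  pos 11: 1110 XOR 1011 = 0101
Remainder (last 3 bits) = 101. This is the CRC / FCS.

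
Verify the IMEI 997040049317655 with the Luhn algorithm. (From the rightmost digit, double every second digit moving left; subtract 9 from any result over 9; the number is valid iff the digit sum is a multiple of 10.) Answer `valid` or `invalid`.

From the right, keep odd positions and double even positions (subtract 9 from any doubled value over 9):
  doubled (positions 2,4,...): 1 5 6 8 0 0 9 → sum 29
  kept (positions 1,3,...): 5 6 1 9 0 4 7 9 → sum 41
Total = 70.
70 mod 10 = 0, so the number is valid.

valid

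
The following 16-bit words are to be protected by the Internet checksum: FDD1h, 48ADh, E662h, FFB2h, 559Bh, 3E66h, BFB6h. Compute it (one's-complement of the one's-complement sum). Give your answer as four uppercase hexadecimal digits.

7FB2

One's-complement addition (fold any carry out of bit 15 back into bit 0):
  0xFDD1 + 0x48AD = 0x1467E → wrap carry → 0x467F
  0x467F + 0xE662 = 0x12CE1 → wrap carry → 0x2CE2
  0x2CE2 + 0xFFB2 = 0x12C94 → wrap carry → 0x2C95
  0x2C95 + 0x559B = 0x08230
  0x8230 + 0x3E66 = 0x0C096
  0xC096 + 0xBFB6 = 0x1804C → wrap carry → 0x804D
One's-complement sum = 0x804D.
Checksum = ~0x804D & 0xFFFF = 0x7FB2.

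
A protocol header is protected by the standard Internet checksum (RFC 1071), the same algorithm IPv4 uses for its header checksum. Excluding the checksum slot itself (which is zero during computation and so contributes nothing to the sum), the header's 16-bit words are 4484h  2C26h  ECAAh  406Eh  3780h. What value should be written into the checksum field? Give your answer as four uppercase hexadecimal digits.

One's-complement addition (fold any carry out of bit 15 back into bit 0):
  0x4484 + 0x2C26 = 0x070AA
  0x70AA + 0xECAA = 0x15D54 → wrap carry → 0x5D55
  0x5D55 + 0x406E = 0x09DC3
  0x9DC3 + 0x3780 = 0x0D543
One's-complement sum = 0xD543.
Checksum = ~0xD543 & 0xFFFF = 0x2ABC.

2ABC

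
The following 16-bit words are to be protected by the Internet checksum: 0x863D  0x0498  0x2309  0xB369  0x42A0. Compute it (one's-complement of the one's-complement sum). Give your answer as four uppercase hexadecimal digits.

One's-complement addition (fold any carry out of bit 15 back into bit 0):
  0x863D + 0x0498 = 0x08AD5
  0x8AD5 + 0x2309 = 0x0ADDE
  0xADDE + 0xB369 = 0x16147 → wrap carry → 0x6148
  0x6148 + 0x42A0 = 0x0A3E8
One's-complement sum = 0xA3E8.
Checksum = ~0xA3E8 & 0xFFFF = 0x5C17.

5C17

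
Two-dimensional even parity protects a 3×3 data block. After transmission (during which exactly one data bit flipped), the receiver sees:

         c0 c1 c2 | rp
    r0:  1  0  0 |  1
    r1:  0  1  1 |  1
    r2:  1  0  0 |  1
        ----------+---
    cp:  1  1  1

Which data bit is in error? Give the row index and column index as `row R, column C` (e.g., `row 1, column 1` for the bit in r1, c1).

Recompute each row's even parity and compare to rp:
  r0: data parity 1, sent rp 1 → ok
  r1: data parity 0, sent rp 1 → mismatch
  r2: data parity 1, sent rp 1 → ok
Recompute each column's even parity and compare to cp:
  c0: data parity 0, sent cp 1 → mismatch
  c1: data parity 1, sent cp 1 → ok
  c2: data parity 1, sent cp 1 → ok
Exactly one row (r1) and one column (c0) fail → the flipped bit is at their intersection.

row 1, column 0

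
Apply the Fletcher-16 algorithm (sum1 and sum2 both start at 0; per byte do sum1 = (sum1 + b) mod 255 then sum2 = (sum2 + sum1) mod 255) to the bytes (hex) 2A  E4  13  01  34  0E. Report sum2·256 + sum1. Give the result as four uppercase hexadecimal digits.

3B65

Running sums (mod 255):
  after byte 0 (2A): sum1=42, sum2=42
  after byte 1 (E4): sum1=15, sum2=57
  after byte 2 (13): sum1=34, sum2=91
  after byte 3 (01): sum1=35, sum2=126
  after byte 4 (34): sum1=87, sum2=213
  after byte 5 (0E): sum1=101, sum2=59
Checksum = sum2·256 + sum1 = 59·256 + 101 = 15205 = 0x3B65.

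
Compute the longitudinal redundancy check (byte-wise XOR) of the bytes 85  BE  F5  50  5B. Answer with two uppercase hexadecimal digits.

XOR the bytes together:
  start with 0x85
  0x85 ⊕ 0xBE = 0x3B
  0x3B ⊕ 0xF5 = 0xCE
  0xCE ⊕ 0x50 = 0x9E
  0x9E ⊕ 0x5B = 0xC5

C5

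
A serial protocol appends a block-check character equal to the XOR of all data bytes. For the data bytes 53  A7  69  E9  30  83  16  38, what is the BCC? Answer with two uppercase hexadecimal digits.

XOR the bytes together:
  start with 0x53
  0x53 ⊕ 0xA7 = 0xF4
  0xF4 ⊕ 0x69 = 0x9D
  0x9D ⊕ 0xE9 = 0x74
  0x74 ⊕ 0x30 = 0x44
  0x44 ⊕ 0x83 = 0xC7
  0xC7 ⊕ 0x16 = 0xD1
  0xD1 ⊕ 0x38 = 0xE9

E9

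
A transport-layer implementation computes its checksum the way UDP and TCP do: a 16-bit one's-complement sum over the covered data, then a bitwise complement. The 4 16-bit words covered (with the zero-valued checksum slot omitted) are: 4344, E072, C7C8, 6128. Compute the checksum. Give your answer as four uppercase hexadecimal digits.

One's-complement addition (fold any carry out of bit 15 back into bit 0):
  0x4344 + 0xE072 = 0x123B6 → wrap carry → 0x23B7
  0x23B7 + 0xC7C8 = 0x0EB7F
  0xEB7F + 0x6128 = 0x14CA7 → wrap carry → 0x4CA8
One's-complement sum = 0x4CA8.
Checksum = ~0x4CA8 & 0xFFFF = 0xB357.

B357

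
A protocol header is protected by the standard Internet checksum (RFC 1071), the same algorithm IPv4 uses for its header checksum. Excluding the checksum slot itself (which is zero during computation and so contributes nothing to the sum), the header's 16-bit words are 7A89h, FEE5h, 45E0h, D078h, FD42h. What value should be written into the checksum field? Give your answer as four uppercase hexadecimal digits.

72F4

One's-complement addition (fold any carry out of bit 15 back into bit 0):
  0x7A89 + 0xFEE5 = 0x1796E → wrap carry → 0x796F
  0x796F + 0x45E0 = 0x0BF4F
  0xBF4F + 0xD078 = 0x18FC7 → wrap carry → 0x8FC8
  0x8FC8 + 0xFD42 = 0x18D0A → wrap carry → 0x8D0B
One's-complement sum = 0x8D0B.
Checksum = ~0x8D0B & 0xFFFF = 0x72F4.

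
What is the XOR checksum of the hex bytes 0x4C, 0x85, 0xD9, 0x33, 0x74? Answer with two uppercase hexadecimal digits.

XOR the bytes together:
  start with 0x4C
  0x4C ⊕ 0x85 = 0xC9
  0xC9 ⊕ 0xD9 = 0x10
  0x10 ⊕ 0x33 = 0x23
  0x23 ⊕ 0x74 = 0x57

57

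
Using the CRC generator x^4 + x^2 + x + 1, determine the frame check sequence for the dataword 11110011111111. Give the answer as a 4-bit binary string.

0101

Append 4 zeros: 111100111111110000. Divide by 10111 (XOR where the leading bit is 1):
  pos 0: 11110 XOR 10111 = 01001
  pos 1: 10010 XOR 10111 = 00101
  pos 3: 10111 XOR 10111 = 00000
  pos 8: 11111 XOR 10111 = 01000
  pos 9: 10001 XOR 10111 = 00110
  pos 11: 11000 XOR 10111 = 01111
  pos 12: 11110 XOR 10111 = 01001
  pos 13: 10010 XOR 10111 = 00101
Remainder (last 4 bits) = 0101. This is the CRC / FCS.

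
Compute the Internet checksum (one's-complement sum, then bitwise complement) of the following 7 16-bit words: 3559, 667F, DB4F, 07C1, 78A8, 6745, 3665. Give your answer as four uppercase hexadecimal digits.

One's-complement addition (fold any carry out of bit 15 back into bit 0):
  0x3559 + 0x667F = 0x09BD8
  0x9BD8 + 0xDB4F = 0x17727 → wrap carry → 0x7728
  0x7728 + 0x07C1 = 0x07EE9
  0x7EE9 + 0x78A8 = 0x0F791
  0xF791 + 0x6745 = 0x15ED6 → wrap carry → 0x5ED7
  0x5ED7 + 0x3665 = 0x0953C
One's-complement sum = 0x953C.
Checksum = ~0x953C & 0xFFFF = 0x6AC3.

6AC3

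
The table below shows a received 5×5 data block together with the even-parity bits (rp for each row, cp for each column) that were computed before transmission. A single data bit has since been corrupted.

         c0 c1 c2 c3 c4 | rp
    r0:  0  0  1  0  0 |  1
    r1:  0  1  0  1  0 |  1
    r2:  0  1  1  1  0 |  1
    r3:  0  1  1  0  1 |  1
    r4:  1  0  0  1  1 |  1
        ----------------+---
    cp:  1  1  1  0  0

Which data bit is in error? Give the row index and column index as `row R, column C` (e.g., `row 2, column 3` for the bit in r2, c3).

row 1, column 3

Recompute each row's even parity and compare to rp:
  r0: data parity 1, sent rp 1 → ok
  r1: data parity 0, sent rp 1 → mismatch
  r2: data parity 1, sent rp 1 → ok
  r3: data parity 1, sent rp 1 → ok
  r4: data parity 1, sent rp 1 → ok
Recompute each column's even parity and compare to cp:
  c0: data parity 1, sent cp 1 → ok
  c1: data parity 1, sent cp 1 → ok
  c2: data parity 1, sent cp 1 → ok
  c3: data parity 1, sent cp 0 → mismatch
  c4: data parity 0, sent cp 0 → ok
Exactly one row (r1) and one column (c3) fail → the flipped bit is at their intersection.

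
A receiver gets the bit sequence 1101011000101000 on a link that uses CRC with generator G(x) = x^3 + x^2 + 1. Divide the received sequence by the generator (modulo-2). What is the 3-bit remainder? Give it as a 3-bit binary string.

111

Modulo-2 division of 1101011000101000 by 1101:
  pos 0: 1101 XOR 1101 = 0000
  pos 5: 1100 XOR 1101 = 0001
  pos 8: 1010 XOR 1101 = 0111
  pos 9: 1111 XOR 1101 = 0010
  pos 11: 1000 XOR 1101 = 0101
  pos 12: 1010 XOR 1101 = 0111
Remainder = 111 (nonzero — an error is detected).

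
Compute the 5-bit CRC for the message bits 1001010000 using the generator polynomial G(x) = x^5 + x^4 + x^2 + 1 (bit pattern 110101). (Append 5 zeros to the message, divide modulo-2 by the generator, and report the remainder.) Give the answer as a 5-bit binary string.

Append 5 zeros: 100101000000000. Divide by 110101 (XOR where the leading bit is 1):
  pos 0: 100101 XOR 110101 = 010000
  pos 1: 100000 XOR 110101 = 010101
  pos 2: 101010 XOR 110101 = 011111
  pos 3: 111110 XOR 110101 = 001011
  pos 5: 101100 XOR 110101 = 011001
  pos 6: 110010 XOR 110101 = 000111
  pos 9: 111000 XOR 110101 = 001101
Remainder (last 5 bits) = 01101. This is the CRC / FCS.

01101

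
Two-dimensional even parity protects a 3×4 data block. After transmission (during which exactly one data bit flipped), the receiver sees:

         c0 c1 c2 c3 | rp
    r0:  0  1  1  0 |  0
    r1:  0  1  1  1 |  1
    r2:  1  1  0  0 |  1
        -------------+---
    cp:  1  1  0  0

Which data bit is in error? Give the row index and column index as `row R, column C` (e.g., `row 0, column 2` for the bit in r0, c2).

Recompute each row's even parity and compare to rp:
  r0: data parity 0, sent rp 0 → ok
  r1: data parity 1, sent rp 1 → ok
  r2: data parity 0, sent rp 1 → mismatch
Recompute each column's even parity and compare to cp:
  c0: data parity 1, sent cp 1 → ok
  c1: data parity 1, sent cp 1 → ok
  c2: data parity 0, sent cp 0 → ok
  c3: data parity 1, sent cp 0 → mismatch
Exactly one row (r2) and one column (c3) fail → the flipped bit is at their intersection.

row 2, column 3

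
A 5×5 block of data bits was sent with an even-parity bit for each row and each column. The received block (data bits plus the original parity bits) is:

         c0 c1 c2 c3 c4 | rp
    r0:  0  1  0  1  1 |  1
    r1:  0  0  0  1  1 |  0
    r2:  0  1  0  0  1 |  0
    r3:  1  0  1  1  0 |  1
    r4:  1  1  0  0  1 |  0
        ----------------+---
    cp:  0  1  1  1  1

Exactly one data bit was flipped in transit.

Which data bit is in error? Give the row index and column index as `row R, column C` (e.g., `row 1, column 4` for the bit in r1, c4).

Recompute each row's even parity and compare to rp:
  r0: data parity 1, sent rp 1 → ok
  r1: data parity 0, sent rp 0 → ok
  r2: data parity 0, sent rp 0 → ok
  r3: data parity 1, sent rp 1 → ok
  r4: data parity 1, sent rp 0 → mismatch
Recompute each column's even parity and compare to cp:
  c0: data parity 0, sent cp 0 → ok
  c1: data parity 1, sent cp 1 → ok
  c2: data parity 1, sent cp 1 → ok
  c3: data parity 1, sent cp 1 → ok
  c4: data parity 0, sent cp 1 → mismatch
Exactly one row (r4) and one column (c4) fail → the flipped bit is at their intersection.

row 4, column 4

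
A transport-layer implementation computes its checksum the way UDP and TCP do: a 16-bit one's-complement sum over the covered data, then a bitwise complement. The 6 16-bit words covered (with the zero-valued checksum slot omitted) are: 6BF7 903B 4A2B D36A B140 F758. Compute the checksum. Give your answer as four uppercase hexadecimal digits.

3D9D

One's-complement addition (fold any carry out of bit 15 back into bit 0):
  0x6BF7 + 0x903B = 0x0FC32
  0xFC32 + 0x4A2B = 0x1465D → wrap carry → 0x465E
  0x465E + 0xD36A = 0x119C8 → wrap carry → 0x19C9
  0x19C9 + 0xB140 = 0x0CB09
  0xCB09 + 0xF758 = 0x1C261 → wrap carry → 0xC262
One's-complement sum = 0xC262.
Checksum = ~0xC262 & 0xFFFF = 0x3D9D.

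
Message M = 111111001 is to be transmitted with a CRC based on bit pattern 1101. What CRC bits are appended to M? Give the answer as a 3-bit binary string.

110

Append 3 zeros: 111111001000. Divide by 1101 (XOR where the leading bit is 1):
  pos 0: 1111 XOR 1101 = 0010
  pos 2: 1011 XOR 1101 = 0110
  pos 3: 1100 XOR 1101 = 0001
  pos 6: 1010 XOR 1101 = 0111
  pos 7: 1110 XOR 1101 = 0011
Remainder (last 3 bits) = 110. This is the CRC / FCS.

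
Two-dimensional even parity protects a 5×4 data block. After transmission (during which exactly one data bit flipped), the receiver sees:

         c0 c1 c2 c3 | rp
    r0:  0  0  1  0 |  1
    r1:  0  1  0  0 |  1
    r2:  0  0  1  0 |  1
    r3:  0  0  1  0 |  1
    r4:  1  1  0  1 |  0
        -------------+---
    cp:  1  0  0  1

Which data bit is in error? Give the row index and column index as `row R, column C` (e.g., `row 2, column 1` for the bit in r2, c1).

Recompute each row's even parity and compare to rp:
  r0: data parity 1, sent rp 1 → ok
  r1: data parity 1, sent rp 1 → ok
  r2: data parity 1, sent rp 1 → ok
  r3: data parity 1, sent rp 1 → ok
  r4: data parity 1, sent rp 0 → mismatch
Recompute each column's even parity and compare to cp:
  c0: data parity 1, sent cp 1 → ok
  c1: data parity 0, sent cp 0 → ok
  c2: data parity 1, sent cp 0 → mismatch
  c3: data parity 1, sent cp 1 → ok
Exactly one row (r4) and one column (c2) fail → the flipped bit is at their intersection.

row 4, column 2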